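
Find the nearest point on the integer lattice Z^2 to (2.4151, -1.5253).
(2, -2)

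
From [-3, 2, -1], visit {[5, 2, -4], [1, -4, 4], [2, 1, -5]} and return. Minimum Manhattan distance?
46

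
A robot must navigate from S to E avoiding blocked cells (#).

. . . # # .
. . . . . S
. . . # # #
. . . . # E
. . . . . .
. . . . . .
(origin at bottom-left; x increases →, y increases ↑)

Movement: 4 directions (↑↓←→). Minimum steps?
10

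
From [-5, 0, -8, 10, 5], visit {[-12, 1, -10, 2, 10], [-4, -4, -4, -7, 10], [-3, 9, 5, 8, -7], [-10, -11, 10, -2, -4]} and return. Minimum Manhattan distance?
180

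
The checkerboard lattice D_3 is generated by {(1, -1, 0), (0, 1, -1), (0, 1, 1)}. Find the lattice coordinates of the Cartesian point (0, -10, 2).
-6b₂ - 4b₃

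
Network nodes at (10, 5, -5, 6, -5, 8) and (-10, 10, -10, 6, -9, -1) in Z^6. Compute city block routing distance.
43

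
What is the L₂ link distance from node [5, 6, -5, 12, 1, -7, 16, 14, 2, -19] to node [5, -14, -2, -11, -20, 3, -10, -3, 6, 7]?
56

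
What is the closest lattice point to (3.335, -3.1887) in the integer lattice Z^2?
(3, -3)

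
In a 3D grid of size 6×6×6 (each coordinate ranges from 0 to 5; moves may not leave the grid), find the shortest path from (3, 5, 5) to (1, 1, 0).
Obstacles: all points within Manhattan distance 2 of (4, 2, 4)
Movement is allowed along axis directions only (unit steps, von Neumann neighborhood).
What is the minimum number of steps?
11
(one shortest path: (3, 5, 5) → (2, 5, 5) → (1, 5, 5) → (1, 4, 5) → (1, 3, 5) → (1, 2, 5) → (1, 1, 5) → (1, 1, 4) → (1, 1, 3) → (1, 1, 2) → (1, 1, 1) → (1, 1, 0))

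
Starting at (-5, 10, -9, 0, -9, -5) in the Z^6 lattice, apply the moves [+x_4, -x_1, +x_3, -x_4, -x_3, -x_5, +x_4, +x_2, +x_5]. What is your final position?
(-6, 11, -9, 1, -9, -5)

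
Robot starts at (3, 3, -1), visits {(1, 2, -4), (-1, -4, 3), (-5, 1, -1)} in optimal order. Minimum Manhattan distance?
29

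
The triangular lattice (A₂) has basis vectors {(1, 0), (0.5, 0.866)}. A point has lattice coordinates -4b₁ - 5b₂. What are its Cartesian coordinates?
(-6.5, -4.33)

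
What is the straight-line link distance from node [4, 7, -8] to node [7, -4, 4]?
16.5529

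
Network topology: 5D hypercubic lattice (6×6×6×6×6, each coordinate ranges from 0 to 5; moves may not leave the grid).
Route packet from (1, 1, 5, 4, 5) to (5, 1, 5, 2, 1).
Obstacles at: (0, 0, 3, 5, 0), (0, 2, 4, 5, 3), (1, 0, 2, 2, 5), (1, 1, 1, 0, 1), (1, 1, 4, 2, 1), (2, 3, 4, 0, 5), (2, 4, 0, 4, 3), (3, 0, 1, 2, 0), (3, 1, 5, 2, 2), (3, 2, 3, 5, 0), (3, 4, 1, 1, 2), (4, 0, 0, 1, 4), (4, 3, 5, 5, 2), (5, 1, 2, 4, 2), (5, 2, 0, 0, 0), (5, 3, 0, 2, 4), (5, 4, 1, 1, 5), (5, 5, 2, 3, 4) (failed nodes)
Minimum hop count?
10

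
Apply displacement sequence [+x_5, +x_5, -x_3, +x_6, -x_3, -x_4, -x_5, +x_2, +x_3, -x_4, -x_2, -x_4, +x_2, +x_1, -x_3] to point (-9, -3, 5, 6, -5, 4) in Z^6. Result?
(-8, -2, 3, 3, -4, 5)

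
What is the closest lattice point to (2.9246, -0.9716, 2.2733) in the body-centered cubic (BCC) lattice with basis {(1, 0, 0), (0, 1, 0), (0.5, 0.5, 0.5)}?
(3, -1, 2)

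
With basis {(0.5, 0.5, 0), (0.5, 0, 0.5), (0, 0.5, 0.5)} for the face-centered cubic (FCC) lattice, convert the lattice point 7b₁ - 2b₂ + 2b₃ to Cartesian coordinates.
(2.5, 4.5, 0)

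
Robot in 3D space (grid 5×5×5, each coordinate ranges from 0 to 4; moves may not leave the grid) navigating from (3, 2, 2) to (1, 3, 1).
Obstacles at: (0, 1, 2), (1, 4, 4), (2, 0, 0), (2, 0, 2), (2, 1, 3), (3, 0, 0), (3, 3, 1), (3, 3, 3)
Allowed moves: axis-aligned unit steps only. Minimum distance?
4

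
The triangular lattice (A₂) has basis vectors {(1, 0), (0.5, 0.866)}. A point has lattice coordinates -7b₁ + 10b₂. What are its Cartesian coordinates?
(-2, 8.66)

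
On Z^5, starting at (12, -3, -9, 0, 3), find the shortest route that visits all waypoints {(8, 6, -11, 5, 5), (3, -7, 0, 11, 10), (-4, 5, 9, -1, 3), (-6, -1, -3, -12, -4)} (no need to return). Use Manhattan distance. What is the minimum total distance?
147
(one optimal route: (12, -3, -9, 0, 3) → (8, 6, -11, 5, 5) → (3, -7, 0, 11, 10) → (-4, 5, 9, -1, 3) → (-6, -1, -3, -12, -4))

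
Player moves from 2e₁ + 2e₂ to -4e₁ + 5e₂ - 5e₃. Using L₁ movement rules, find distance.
14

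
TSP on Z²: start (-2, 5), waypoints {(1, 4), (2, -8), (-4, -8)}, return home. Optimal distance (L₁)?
38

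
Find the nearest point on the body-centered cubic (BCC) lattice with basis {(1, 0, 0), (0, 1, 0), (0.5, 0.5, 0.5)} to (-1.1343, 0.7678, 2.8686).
(-1, 1, 3)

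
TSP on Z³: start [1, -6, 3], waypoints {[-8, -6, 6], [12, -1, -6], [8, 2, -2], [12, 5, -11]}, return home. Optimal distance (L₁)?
96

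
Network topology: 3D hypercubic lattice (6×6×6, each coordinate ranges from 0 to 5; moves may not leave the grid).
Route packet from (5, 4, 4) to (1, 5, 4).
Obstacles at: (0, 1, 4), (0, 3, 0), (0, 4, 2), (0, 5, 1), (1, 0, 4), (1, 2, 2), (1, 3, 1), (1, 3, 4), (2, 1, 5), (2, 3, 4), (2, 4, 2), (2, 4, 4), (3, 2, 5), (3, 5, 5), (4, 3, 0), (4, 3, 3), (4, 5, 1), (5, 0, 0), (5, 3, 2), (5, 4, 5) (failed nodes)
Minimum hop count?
5
(one shortest path: (5, 4, 4) → (4, 4, 4) → (3, 4, 4) → (3, 5, 4) → (2, 5, 4) → (1, 5, 4))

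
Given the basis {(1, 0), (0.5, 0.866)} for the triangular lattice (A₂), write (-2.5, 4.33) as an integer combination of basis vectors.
-5b₁ + 5b₂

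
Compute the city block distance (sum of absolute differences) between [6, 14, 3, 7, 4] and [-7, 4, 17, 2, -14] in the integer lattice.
60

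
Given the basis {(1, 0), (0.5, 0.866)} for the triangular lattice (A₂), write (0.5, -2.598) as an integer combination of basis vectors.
2b₁ - 3b₂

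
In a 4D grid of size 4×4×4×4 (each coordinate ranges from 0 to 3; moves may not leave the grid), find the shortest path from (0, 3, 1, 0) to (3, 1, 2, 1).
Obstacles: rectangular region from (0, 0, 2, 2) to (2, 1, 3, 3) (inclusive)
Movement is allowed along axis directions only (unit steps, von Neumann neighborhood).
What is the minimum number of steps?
7
(one shortest path: (0, 3, 1, 0) → (1, 3, 1, 0) → (2, 3, 1, 0) → (3, 3, 1, 0) → (3, 2, 1, 0) → (3, 1, 1, 0) → (3, 1, 2, 0) → (3, 1, 2, 1))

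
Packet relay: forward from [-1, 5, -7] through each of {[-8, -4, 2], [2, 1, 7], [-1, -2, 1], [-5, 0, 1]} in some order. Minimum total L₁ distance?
47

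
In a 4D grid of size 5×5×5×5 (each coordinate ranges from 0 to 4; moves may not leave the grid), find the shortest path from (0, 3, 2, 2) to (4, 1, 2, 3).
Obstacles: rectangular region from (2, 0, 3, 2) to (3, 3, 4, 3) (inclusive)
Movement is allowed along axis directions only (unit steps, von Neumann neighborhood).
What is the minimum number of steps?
7
(one shortest path: (0, 3, 2, 2) → (1, 3, 2, 2) → (2, 3, 2, 2) → (3, 3, 2, 2) → (4, 3, 2, 2) → (4, 2, 2, 2) → (4, 1, 2, 2) → (4, 1, 2, 3))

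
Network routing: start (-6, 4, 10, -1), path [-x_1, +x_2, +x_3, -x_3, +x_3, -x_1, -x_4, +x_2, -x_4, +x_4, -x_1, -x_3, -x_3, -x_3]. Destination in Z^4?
(-9, 6, 8, -2)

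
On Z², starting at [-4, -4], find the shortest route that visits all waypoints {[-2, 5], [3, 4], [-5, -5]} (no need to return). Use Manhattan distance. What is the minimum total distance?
21
(one optimal route: (-4, -4) → (-5, -5) → (-2, 5) → (3, 4))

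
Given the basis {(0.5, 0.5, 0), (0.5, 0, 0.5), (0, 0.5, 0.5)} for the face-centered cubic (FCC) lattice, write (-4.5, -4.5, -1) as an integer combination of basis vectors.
-8b₁ - b₂ - b₃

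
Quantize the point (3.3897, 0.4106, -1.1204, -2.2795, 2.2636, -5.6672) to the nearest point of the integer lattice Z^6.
(3, 0, -1, -2, 2, -6)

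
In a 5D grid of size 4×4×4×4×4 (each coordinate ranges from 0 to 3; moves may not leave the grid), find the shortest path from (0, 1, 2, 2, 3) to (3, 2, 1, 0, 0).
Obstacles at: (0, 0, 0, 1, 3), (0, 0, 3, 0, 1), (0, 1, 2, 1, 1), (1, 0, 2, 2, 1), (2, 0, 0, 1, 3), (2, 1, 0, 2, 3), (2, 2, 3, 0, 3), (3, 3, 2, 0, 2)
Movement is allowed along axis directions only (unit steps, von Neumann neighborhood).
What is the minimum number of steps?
10
(one shortest path: (0, 1, 2, 2, 3) → (1, 1, 2, 2, 3) → (2, 1, 2, 2, 3) → (3, 1, 2, 2, 3) → (3, 2, 2, 2, 3) → (3, 2, 1, 2, 3) → (3, 2, 1, 1, 3) → (3, 2, 1, 0, 3) → (3, 2, 1, 0, 2) → (3, 2, 1, 0, 1) → (3, 2, 1, 0, 0))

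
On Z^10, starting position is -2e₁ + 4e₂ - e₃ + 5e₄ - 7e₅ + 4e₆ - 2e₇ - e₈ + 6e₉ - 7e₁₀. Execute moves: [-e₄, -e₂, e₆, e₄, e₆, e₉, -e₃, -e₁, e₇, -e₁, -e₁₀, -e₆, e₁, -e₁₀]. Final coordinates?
(-3, 3, -2, 5, -7, 5, -1, -1, 7, -9)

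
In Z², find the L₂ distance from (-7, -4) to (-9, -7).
3.60555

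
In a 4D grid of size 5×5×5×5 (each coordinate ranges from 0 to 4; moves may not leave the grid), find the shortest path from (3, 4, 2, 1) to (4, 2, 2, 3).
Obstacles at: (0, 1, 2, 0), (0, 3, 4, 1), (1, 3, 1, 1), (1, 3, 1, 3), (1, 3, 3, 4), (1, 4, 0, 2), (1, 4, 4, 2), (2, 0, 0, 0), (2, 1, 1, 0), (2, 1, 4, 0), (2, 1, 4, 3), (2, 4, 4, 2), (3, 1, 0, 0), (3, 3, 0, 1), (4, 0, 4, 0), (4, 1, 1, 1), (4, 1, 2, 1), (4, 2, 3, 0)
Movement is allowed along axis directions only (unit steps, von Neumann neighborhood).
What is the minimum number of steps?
5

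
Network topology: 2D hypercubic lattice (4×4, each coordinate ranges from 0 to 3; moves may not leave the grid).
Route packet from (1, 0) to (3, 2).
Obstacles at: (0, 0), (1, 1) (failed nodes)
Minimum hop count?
4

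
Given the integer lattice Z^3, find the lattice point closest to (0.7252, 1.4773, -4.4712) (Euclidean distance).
(1, 1, -4)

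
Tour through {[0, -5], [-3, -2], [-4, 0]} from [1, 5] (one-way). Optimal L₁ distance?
19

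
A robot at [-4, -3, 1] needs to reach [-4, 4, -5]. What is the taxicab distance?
13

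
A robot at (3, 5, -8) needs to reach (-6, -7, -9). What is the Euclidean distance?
15.0333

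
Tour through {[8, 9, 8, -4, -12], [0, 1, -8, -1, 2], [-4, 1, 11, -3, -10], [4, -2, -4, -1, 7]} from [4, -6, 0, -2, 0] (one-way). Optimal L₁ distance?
95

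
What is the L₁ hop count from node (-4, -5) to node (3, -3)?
9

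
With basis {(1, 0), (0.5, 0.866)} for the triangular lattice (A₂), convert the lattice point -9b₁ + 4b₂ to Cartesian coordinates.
(-7, 3.464)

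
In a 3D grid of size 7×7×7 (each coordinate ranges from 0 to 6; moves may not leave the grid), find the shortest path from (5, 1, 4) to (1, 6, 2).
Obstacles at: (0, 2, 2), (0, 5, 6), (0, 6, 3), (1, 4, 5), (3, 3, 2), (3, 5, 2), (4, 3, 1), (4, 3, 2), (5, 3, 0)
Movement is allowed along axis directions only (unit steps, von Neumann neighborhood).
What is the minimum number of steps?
11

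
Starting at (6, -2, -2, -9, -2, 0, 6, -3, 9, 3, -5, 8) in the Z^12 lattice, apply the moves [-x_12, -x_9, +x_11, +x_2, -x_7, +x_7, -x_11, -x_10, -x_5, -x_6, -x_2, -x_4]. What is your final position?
(6, -2, -2, -10, -3, -1, 6, -3, 8, 2, -5, 7)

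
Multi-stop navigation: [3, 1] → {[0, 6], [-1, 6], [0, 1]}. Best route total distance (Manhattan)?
9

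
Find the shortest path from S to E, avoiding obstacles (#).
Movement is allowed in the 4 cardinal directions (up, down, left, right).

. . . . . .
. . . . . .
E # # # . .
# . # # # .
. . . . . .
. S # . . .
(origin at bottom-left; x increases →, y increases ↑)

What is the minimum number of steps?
14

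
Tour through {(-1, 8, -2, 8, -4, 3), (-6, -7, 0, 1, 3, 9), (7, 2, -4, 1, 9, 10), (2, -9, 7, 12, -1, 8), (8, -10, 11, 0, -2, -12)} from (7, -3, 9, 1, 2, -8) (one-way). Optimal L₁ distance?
172
(one optimal route: (7, -3, 9, 1, 2, -8) → (8, -10, 11, 0, -2, -12) → (2, -9, 7, 12, -1, 8) → (-6, -7, 0, 1, 3, 9) → (7, 2, -4, 1, 9, 10) → (-1, 8, -2, 8, -4, 3))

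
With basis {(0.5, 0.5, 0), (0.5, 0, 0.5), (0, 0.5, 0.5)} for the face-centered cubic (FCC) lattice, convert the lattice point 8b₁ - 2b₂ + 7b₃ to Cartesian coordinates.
(3, 7.5, 2.5)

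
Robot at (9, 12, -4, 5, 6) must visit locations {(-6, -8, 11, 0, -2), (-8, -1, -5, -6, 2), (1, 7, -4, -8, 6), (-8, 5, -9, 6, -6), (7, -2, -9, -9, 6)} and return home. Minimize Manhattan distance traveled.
196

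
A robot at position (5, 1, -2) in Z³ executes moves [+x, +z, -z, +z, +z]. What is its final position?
(6, 1, 0)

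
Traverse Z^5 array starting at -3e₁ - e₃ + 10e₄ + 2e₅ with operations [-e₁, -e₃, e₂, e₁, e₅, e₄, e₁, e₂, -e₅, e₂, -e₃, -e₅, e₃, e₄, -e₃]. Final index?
(-2, 3, -3, 12, 1)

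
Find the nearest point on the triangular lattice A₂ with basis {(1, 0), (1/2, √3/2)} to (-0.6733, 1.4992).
(-1, 1.732)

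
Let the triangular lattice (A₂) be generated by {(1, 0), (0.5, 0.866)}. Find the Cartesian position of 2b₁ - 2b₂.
(1, -1.732)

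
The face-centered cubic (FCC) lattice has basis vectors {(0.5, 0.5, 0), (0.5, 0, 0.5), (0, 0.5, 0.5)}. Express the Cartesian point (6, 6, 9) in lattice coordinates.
3b₁ + 9b₂ + 9b₃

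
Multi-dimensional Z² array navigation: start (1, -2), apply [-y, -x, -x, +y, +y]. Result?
(-1, -1)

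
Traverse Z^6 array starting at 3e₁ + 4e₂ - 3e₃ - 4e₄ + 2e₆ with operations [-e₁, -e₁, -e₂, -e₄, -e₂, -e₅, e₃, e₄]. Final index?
(1, 2, -2, -4, -1, 2)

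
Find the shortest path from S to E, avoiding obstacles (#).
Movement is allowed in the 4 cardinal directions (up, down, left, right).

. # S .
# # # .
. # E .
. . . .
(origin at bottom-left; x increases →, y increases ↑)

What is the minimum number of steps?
4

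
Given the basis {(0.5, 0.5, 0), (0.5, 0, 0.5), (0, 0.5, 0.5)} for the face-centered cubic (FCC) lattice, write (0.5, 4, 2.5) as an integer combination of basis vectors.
2b₁ - b₂ + 6b₃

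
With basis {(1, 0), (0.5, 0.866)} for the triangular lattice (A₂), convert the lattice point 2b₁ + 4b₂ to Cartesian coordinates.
(4, 3.464)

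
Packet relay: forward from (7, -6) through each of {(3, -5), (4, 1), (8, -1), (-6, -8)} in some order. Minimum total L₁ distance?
31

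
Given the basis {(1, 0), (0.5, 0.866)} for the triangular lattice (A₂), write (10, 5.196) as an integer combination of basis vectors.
7b₁ + 6b₂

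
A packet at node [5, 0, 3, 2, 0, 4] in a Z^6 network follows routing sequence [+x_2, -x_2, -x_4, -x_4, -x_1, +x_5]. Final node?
(4, 0, 3, 0, 1, 4)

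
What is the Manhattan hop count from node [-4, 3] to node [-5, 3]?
1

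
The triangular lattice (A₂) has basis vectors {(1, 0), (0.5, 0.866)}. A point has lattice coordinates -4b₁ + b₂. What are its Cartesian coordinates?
(-3.5, 0.866)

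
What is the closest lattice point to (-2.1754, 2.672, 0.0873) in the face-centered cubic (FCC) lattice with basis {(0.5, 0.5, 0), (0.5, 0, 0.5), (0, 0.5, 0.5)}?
(-2.5, 2.5, 0)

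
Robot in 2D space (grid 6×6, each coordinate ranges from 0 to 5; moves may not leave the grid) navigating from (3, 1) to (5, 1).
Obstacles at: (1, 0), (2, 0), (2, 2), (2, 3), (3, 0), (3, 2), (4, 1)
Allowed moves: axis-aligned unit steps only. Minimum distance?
12
(one shortest path: (3, 1) → (2, 1) → (1, 1) → (1, 2) → (1, 3) → (1, 4) → (2, 4) → (3, 4) → (4, 4) → (5, 4) → (5, 3) → (5, 2) → (5, 1))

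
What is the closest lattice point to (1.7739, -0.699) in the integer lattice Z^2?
(2, -1)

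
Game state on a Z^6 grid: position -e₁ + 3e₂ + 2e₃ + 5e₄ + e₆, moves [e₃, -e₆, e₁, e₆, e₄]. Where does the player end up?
(0, 3, 3, 6, 0, 1)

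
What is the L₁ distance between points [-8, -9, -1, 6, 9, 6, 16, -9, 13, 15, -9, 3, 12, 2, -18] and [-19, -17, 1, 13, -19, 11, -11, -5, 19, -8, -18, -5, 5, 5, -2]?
164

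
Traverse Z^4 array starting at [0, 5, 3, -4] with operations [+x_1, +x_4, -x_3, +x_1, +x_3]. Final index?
(2, 5, 3, -3)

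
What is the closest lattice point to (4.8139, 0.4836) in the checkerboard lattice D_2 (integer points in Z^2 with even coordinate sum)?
(5, 1)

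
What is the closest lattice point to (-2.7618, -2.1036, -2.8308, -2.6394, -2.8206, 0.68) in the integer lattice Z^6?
(-3, -2, -3, -3, -3, 1)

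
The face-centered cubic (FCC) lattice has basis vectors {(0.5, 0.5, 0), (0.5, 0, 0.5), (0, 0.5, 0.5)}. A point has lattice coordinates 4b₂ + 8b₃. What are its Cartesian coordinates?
(2, 4, 6)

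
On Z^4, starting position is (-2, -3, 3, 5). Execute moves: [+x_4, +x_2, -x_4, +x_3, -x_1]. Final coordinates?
(-3, -2, 4, 5)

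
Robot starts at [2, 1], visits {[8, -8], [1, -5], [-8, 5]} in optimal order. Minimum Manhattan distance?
43
(one optimal route: (2, 1) → (-8, 5) → (1, -5) → (8, -8))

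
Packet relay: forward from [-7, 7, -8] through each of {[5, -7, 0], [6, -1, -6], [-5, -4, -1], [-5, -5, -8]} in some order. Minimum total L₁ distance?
49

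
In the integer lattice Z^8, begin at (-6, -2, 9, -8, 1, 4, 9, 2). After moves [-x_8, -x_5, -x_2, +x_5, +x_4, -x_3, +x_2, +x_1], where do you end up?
(-5, -2, 8, -7, 1, 4, 9, 1)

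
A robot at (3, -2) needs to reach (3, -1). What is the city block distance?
1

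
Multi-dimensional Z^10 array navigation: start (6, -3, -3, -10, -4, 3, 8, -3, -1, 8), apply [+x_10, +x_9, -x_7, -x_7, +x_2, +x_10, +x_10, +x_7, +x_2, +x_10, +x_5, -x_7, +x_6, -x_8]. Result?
(6, -1, -3, -10, -3, 4, 6, -4, 0, 12)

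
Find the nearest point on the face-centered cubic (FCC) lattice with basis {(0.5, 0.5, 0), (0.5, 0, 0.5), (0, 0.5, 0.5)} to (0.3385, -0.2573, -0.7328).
(0.5, 0, -0.5)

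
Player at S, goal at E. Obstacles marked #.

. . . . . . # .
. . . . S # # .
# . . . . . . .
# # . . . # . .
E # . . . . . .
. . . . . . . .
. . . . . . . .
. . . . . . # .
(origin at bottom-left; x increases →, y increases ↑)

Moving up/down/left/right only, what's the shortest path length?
9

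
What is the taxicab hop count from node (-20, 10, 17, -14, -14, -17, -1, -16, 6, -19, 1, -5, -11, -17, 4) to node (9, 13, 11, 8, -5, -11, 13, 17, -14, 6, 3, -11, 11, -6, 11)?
215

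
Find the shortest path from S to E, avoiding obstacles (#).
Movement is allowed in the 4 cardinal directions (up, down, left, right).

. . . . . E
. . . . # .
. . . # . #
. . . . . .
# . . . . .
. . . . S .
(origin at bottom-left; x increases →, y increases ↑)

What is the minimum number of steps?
10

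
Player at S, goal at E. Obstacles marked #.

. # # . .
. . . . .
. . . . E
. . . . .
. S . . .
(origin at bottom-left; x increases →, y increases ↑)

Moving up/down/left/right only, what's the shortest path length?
5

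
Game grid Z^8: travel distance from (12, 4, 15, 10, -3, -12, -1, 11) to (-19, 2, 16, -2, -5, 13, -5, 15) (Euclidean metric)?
42.0833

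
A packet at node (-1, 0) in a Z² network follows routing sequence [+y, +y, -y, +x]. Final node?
(0, 1)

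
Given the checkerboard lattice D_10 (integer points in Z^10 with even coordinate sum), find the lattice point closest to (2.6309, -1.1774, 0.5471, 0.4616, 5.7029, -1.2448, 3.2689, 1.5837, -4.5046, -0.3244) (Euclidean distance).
(3, -1, 1, 0, 6, -1, 3, 2, -5, 0)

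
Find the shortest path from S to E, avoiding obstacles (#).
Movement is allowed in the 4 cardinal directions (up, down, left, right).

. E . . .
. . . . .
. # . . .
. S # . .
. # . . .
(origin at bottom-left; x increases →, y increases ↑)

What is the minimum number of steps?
5
(one shortest path: (1, 1) → (0, 1) → (0, 2) → (0, 3) → (1, 3) → (1, 4))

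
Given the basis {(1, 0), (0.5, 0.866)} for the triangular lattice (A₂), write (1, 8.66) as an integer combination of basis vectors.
-4b₁ + 10b₂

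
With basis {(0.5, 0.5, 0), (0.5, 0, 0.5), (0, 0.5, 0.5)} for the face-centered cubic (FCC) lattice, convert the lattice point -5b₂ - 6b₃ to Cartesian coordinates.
(-2.5, -3, -5.5)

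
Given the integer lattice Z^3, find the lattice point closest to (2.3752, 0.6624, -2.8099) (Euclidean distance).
(2, 1, -3)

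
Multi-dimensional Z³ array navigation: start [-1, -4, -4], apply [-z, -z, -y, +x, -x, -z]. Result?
(-1, -5, -7)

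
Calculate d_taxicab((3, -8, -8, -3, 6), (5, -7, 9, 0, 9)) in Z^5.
26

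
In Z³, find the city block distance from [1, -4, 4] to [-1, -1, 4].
5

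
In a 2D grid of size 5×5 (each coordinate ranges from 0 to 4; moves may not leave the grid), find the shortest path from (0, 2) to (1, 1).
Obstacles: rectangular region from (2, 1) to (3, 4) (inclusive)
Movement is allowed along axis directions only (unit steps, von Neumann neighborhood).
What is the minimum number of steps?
2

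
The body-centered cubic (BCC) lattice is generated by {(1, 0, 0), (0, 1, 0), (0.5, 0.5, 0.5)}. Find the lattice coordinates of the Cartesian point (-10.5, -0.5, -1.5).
-9b₁ + b₂ - 3b₃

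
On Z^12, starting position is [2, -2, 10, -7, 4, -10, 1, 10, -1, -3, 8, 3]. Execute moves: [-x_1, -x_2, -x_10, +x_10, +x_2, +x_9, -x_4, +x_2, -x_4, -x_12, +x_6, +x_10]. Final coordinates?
(1, -1, 10, -9, 4, -9, 1, 10, 0, -2, 8, 2)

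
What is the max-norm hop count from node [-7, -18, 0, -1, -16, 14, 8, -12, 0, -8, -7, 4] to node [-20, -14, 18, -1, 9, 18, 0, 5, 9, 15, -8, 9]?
25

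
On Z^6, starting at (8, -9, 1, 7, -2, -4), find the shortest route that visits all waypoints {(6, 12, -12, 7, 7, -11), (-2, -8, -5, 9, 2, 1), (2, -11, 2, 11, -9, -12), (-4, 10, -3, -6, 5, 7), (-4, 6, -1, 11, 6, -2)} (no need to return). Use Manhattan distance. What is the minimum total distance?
184
(one optimal route: (8, -9, 1, 7, -2, -4) → (2, -11, 2, 11, -9, -12) → (-2, -8, -5, 9, 2, 1) → (-4, 6, -1, 11, 6, -2) → (-4, 10, -3, -6, 5, 7) → (6, 12, -12, 7, 7, -11))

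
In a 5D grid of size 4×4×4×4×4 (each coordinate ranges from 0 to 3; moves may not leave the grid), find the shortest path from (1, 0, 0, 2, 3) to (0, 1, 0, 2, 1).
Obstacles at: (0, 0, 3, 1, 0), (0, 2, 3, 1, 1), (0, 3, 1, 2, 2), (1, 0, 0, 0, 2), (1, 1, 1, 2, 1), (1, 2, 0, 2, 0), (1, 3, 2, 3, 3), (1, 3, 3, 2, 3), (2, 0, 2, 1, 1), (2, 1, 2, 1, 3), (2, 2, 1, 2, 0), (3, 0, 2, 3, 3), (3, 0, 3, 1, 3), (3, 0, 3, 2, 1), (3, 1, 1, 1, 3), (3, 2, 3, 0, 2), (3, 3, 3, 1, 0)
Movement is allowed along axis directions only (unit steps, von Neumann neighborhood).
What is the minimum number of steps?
4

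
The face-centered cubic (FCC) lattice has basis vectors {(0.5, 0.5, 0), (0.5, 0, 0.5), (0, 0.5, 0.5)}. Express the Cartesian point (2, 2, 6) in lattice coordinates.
-2b₁ + 6b₂ + 6b₃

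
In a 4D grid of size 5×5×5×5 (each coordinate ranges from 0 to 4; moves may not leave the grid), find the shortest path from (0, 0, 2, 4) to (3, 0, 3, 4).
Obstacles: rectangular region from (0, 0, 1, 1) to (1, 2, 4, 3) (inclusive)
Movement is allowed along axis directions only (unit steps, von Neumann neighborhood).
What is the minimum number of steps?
4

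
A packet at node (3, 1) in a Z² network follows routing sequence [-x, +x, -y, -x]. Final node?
(2, 0)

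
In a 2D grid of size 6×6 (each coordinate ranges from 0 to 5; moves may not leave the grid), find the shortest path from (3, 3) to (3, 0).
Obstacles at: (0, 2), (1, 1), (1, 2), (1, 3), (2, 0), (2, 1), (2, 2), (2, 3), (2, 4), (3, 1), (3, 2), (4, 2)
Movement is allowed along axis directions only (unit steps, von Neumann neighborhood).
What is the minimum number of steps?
7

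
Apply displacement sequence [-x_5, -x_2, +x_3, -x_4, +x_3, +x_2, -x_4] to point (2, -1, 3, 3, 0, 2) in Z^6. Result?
(2, -1, 5, 1, -1, 2)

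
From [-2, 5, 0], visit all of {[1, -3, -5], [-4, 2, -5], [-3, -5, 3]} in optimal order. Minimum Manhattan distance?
34
(one optimal route: (-2, 5, 0) → (-4, 2, -5) → (1, -3, -5) → (-3, -5, 3))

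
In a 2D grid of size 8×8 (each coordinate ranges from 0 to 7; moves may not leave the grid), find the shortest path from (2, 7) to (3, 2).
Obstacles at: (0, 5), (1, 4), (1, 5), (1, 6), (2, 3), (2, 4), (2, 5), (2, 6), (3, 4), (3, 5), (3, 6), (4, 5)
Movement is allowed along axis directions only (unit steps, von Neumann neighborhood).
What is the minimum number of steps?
10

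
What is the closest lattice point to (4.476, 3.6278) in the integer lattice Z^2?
(4, 4)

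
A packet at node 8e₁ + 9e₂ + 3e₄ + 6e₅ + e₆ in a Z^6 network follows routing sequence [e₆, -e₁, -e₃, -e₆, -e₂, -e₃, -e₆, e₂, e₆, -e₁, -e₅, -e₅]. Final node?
(6, 9, -2, 3, 4, 1)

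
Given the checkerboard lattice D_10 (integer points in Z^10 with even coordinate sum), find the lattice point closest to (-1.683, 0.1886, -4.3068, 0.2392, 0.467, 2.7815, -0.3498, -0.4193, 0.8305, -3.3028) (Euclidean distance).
(-2, 0, -4, 0, 1, 3, 0, 0, 1, -3)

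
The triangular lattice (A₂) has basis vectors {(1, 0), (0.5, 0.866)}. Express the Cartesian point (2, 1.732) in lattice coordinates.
b₁ + 2b₂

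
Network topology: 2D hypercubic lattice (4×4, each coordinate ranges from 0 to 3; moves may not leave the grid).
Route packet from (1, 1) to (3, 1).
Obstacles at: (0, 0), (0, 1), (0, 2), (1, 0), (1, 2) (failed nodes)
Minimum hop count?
2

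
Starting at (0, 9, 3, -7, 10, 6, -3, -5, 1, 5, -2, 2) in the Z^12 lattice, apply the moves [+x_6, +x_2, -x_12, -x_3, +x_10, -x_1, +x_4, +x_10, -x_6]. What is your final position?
(-1, 10, 2, -6, 10, 6, -3, -5, 1, 7, -2, 1)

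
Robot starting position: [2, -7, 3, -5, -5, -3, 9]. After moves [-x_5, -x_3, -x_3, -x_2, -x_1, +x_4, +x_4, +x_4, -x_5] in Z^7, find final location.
(1, -8, 1, -2, -7, -3, 9)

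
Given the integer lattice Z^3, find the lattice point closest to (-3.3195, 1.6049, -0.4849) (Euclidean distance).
(-3, 2, 0)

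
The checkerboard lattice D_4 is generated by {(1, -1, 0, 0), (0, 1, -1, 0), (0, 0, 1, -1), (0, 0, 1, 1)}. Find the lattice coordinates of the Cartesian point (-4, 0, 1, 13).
-4b₁ - 4b₂ - 8b₃ + 5b₄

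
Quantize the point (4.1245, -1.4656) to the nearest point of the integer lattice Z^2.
(4, -1)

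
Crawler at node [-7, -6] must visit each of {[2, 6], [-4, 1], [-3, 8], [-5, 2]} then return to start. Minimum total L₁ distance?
46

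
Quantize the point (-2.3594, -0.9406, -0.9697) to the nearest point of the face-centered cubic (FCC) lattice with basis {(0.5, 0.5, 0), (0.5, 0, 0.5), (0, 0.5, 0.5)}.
(-2, -1, -1)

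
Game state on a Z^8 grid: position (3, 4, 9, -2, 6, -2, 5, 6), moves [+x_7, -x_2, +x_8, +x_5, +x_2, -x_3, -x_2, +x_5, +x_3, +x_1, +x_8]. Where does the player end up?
(4, 3, 9, -2, 8, -2, 6, 8)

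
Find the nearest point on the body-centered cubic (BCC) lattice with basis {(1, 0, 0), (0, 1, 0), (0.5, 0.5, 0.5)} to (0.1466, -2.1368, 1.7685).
(0, -2, 2)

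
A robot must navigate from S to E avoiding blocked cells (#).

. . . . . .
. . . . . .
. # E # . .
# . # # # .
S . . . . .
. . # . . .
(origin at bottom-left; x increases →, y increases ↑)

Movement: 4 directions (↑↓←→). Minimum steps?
12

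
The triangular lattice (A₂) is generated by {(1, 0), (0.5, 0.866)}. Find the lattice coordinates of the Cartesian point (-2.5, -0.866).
-2b₁ - b₂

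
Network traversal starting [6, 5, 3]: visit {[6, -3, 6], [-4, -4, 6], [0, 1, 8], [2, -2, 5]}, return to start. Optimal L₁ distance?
52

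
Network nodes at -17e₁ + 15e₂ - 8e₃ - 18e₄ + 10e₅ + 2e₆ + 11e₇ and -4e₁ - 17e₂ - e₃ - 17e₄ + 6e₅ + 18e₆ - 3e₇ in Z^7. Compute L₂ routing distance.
41.3642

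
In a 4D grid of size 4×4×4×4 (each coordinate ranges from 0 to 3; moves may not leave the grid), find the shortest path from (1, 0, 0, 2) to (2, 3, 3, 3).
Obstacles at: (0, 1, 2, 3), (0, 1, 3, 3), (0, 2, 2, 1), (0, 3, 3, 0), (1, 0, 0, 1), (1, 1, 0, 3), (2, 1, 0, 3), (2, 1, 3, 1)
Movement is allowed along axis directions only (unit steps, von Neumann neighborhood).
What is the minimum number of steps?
8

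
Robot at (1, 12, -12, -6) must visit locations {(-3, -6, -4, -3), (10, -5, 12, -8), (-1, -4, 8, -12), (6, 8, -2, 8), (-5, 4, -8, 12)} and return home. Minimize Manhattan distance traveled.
186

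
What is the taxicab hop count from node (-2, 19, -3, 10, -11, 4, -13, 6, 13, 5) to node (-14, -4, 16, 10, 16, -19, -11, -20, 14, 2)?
136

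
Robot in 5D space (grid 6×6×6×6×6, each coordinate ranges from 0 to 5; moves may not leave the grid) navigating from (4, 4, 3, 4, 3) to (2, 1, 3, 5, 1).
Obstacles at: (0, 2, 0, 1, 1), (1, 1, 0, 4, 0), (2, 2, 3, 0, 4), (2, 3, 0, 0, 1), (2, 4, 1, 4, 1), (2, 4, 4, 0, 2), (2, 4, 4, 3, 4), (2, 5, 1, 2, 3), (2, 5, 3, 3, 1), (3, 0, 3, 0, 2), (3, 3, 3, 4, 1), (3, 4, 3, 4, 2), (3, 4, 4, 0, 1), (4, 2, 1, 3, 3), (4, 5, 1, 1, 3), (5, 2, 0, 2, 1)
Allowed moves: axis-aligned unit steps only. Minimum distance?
8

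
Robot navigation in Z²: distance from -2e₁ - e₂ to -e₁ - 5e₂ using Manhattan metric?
5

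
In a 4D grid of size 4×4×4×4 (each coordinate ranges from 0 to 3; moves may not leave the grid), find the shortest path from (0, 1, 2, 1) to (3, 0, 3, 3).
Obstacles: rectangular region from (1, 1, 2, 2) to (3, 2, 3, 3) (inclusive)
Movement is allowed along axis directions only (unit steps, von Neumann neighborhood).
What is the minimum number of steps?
7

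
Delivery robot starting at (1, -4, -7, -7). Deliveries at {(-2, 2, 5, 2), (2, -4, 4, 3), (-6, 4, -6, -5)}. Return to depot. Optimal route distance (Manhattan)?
76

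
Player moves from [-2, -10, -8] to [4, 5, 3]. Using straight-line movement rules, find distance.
19.5448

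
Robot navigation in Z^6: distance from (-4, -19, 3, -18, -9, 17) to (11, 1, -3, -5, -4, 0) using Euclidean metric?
33.8231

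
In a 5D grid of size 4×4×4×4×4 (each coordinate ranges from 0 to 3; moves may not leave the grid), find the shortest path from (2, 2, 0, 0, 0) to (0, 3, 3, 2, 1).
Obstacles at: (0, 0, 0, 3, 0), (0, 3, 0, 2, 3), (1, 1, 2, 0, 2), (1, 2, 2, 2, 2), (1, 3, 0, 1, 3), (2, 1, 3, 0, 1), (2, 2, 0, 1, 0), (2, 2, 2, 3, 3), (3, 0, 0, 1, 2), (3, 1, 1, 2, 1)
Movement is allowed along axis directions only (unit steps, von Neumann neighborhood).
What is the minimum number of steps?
9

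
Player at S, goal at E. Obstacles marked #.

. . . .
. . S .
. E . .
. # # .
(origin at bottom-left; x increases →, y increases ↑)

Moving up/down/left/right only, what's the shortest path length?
2
(one shortest path: (2, 2) → (1, 2) → (1, 1))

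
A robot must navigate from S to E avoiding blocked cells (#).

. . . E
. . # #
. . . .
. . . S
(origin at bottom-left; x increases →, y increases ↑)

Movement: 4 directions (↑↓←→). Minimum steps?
7
(one shortest path: (3, 0) → (2, 0) → (1, 0) → (1, 1) → (1, 2) → (1, 3) → (2, 3) → (3, 3))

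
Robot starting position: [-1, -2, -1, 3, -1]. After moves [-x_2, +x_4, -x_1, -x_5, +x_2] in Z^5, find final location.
(-2, -2, -1, 4, -2)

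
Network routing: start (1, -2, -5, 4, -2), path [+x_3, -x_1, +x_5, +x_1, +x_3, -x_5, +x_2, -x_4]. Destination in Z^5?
(1, -1, -3, 3, -2)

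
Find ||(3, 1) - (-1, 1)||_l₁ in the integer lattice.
4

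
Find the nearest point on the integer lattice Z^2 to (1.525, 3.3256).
(2, 3)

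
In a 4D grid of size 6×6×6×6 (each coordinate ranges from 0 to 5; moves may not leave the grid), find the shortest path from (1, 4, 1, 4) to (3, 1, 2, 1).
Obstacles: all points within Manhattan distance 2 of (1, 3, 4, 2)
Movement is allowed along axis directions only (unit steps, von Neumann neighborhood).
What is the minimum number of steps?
9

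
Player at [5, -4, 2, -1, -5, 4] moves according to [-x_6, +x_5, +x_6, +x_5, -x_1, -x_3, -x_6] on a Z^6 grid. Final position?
(4, -4, 1, -1, -3, 3)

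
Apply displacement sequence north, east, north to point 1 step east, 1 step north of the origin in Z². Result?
(2, 3)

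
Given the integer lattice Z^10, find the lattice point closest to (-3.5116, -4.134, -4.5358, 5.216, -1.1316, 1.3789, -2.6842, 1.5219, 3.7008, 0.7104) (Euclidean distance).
(-4, -4, -5, 5, -1, 1, -3, 2, 4, 1)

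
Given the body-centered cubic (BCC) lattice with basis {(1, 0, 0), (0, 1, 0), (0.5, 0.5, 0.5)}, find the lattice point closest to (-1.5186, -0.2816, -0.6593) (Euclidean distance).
(-1.5, -0.5, -0.5)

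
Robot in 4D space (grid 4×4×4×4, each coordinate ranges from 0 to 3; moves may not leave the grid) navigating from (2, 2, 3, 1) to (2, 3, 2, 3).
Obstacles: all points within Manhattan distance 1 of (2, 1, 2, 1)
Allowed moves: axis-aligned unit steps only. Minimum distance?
4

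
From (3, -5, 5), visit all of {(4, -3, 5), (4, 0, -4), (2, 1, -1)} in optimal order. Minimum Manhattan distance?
21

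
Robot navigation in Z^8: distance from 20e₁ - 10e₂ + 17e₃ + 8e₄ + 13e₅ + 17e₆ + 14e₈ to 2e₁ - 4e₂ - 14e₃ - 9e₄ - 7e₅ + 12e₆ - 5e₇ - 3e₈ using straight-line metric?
48.4665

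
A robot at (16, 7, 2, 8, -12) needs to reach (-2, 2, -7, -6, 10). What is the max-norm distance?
22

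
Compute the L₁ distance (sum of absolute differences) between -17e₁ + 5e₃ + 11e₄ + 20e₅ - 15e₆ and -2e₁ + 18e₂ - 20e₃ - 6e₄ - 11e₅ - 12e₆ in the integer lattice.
109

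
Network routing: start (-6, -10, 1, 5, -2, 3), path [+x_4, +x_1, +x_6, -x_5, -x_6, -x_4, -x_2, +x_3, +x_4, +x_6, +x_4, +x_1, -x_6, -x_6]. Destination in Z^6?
(-4, -11, 2, 7, -3, 2)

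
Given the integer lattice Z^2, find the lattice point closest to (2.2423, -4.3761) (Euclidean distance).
(2, -4)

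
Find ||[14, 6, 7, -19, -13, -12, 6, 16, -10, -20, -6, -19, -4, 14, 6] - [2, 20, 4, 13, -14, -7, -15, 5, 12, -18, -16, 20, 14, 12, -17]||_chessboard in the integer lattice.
39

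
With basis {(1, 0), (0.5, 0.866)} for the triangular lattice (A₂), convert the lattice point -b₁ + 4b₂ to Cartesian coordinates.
(1, 3.464)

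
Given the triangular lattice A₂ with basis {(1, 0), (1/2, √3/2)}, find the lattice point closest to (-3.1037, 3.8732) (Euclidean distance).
(-3, 3.464)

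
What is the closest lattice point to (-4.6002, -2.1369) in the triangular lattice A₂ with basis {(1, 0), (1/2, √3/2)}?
(-4.5, -2.598)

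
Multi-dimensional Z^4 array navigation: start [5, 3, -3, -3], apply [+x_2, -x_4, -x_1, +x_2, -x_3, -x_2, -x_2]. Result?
(4, 3, -4, -4)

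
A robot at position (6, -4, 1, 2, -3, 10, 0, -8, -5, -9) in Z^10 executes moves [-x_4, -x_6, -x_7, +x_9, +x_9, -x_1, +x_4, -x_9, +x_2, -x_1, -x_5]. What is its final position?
(4, -3, 1, 2, -4, 9, -1, -8, -4, -9)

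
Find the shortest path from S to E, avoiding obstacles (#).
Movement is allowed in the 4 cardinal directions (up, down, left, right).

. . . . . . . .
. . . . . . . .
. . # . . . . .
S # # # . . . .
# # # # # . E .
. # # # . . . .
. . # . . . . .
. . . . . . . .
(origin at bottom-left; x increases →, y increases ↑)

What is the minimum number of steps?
11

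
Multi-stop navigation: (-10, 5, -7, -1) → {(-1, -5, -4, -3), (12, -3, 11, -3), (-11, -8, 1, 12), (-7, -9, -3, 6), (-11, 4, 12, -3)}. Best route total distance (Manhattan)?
119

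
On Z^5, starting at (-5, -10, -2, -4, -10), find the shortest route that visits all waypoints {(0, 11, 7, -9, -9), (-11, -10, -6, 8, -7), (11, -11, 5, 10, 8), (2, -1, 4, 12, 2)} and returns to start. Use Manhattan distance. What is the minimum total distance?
194
(one optimal route: (-5, -10, -2, -4, -10) → (0, 11, 7, -9, -9) → (2, -1, 4, 12, 2) → (11, -11, 5, 10, 8) → (-11, -10, -6, 8, -7) → (-5, -10, -2, -4, -10))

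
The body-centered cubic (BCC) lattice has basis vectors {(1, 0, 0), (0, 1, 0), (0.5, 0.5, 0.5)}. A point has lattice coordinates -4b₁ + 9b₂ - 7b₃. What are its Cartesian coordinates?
(-7.5, 5.5, -3.5)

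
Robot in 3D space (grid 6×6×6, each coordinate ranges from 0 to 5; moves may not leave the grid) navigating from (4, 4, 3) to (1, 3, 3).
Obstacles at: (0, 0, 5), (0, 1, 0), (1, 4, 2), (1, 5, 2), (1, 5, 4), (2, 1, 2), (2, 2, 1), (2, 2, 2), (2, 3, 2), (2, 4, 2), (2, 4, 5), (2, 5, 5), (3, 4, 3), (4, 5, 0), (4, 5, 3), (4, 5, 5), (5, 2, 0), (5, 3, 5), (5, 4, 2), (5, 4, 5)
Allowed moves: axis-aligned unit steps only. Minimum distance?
4
(one shortest path: (4, 4, 3) → (4, 3, 3) → (3, 3, 3) → (2, 3, 3) → (1, 3, 3))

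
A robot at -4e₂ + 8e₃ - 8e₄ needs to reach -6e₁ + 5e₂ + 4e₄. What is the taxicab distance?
35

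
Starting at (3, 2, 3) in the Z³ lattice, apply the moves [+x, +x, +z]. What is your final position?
(5, 2, 4)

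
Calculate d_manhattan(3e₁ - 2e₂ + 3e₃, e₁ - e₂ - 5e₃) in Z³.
11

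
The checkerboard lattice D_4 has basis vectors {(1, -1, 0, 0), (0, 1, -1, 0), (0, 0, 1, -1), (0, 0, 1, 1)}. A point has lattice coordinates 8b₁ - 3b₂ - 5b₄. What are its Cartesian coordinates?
(8, -11, -2, -5)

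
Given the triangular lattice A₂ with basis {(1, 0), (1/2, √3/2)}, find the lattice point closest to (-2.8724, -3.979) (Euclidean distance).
(-2.5, -4.33)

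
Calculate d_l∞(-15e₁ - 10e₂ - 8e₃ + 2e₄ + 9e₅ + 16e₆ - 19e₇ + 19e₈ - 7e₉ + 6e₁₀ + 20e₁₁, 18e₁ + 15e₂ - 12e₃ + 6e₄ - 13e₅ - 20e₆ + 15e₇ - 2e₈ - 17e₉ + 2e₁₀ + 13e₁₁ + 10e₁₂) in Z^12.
36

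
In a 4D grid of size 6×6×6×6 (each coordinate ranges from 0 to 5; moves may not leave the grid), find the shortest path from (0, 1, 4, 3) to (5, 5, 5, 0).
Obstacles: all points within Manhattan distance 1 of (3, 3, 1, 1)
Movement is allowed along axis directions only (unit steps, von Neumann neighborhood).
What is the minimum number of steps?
13
(one shortest path: (0, 1, 4, 3) → (1, 1, 4, 3) → (2, 1, 4, 3) → (3, 1, 4, 3) → (4, 1, 4, 3) → (5, 1, 4, 3) → (5, 2, 4, 3) → (5, 3, 4, 3) → (5, 4, 4, 3) → (5, 5, 4, 3) → (5, 5, 5, 3) → (5, 5, 5, 2) → (5, 5, 5, 1) → (5, 5, 5, 0))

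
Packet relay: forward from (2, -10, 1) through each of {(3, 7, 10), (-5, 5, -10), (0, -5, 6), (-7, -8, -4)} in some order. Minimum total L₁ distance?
82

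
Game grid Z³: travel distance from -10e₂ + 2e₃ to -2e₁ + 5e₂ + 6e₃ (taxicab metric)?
21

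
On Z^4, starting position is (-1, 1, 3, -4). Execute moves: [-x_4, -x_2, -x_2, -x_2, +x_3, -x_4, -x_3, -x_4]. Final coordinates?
(-1, -2, 3, -7)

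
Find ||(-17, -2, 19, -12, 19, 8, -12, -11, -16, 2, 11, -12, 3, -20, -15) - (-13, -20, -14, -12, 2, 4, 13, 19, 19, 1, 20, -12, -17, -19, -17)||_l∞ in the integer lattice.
35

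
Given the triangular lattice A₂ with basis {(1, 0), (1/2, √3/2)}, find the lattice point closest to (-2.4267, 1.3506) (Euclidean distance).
(-2.5, 0.866)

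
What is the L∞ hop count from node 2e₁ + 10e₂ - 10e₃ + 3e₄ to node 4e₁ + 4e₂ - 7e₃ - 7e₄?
10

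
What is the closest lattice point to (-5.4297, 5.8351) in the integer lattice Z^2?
(-5, 6)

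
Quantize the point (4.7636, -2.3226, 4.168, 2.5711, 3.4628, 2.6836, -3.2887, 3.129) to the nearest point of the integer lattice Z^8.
(5, -2, 4, 3, 3, 3, -3, 3)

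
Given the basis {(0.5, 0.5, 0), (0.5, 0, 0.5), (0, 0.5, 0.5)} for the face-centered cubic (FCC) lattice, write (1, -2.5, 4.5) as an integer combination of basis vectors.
-6b₁ + 8b₂ + b₃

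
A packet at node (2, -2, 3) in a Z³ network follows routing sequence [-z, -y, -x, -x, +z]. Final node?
(0, -3, 3)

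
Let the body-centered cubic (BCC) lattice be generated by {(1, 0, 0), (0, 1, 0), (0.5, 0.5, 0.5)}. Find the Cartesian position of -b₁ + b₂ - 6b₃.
(-4, -2, -3)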